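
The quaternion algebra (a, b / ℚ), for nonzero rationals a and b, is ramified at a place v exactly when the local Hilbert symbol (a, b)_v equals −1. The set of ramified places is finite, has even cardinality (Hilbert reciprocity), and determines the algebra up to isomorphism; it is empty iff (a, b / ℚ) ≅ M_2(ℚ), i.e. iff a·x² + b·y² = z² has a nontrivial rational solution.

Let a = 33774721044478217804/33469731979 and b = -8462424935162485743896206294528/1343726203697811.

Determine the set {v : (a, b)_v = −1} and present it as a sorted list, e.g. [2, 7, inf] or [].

Mod squares: a ≡ 100529, b ≡ -3356122. Check v ∈ {∞, 2, 3, 7, 11, 13, 17, 19, 31, 37, 47}.
v=2: v_2(a)=2, v_2(b)=9; units ≡ 1, 3 (mod 8); ε·ε+αω+βω = 0·1+2·1+9·0 ≡ 0  ⇒  (a,b)_2 = +1.
v=13: a=13^3·(≡5), b=13^4·(≡4) mod 13; (5|13)=-1, (4|13)=+1; (−1)^{3·4·6}·(-1)^4·(+1)^3 = +1.
v=31: a=31^2·(≡12), b=31^3·(≡6) mod 31; (12|31)=-1, (6|31)=-1; (−1)^{2·3·15}·(-1)^3·(-1)^2 = -1.
v=37: a=37^1·(≡11), b=37^1·(≡6) mod 37; (11|37)=+1, (6|37)=-1; (−1)^{1·1·18}·(+1)^1·(-1)^1 = -1.
v=7: a=7^6·(≡2), b=7^11·(≡5) mod 7; (2|7)=+1, (5|7)=-1; (−1)^{6·11·3}·(+1)^11·(-1)^6 = +1.
v=19: a=19^-3·(≡16), b=19^-1·(≡7) mod 19; (16|19)=+1, (7|19)=+1; (−1)^{-3·-1·9}·(+1)^-1·(+1)^-3 = -1.
v=11: a=11^1·(≡9), b=11^1·(≡5) mod 11; (9|11)=+1, (5|11)=+1; (−1)^{1·1·5}·(+1)^1·(+1)^1 = -1.
v=47: a=47^-4·(≡41), b=47^-6·(≡42) mod 47; (41|47)=-1, (42|47)=+1; (−1)^{-4·-6·23}·(-1)^-6·(+1)^-4 = +1.
v=17: a=17^4·(≡8), b=17^6·(≡13) mod 17; (8|17)=+1, (13|17)=+1; (−1)^{4·6·8}·(+1)^6·(+1)^4 = +1.
v=3: a=3^0·(≡2), b=3^-8·(≡2) mod 3; (2|3)=-1, (2|3)=-1; (−1)^{0·-8·1}·(-1)^-8·(-1)^0 = +1.
v=∞: 100529 > 0 and -3356122 < 0  ⇒  (a,b)_∞ = +1.
(100529, -3356122 / ℚ) ramifies at {11, 19, 31, 37}: a division algebra.

[11, 19, 31, 37]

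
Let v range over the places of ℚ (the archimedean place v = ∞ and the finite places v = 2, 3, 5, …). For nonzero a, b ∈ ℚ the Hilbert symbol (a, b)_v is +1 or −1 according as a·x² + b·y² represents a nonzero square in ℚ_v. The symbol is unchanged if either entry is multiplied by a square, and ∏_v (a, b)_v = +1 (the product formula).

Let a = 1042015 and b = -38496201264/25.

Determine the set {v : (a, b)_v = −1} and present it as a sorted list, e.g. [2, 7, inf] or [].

[17, 23, 31, 41]

Mod squares: a ≡ 1042015, b ≡ -29703859. Check v ∈ {∞, 2, 3, 5, 13, 17, 19, 23, 29, 31, 37, 41, 47}.
v=13: a=13^1·(≡10), b=13^0·(≡1) mod 13; (10|13)=+1, (1|13)=+1; (−1)^{1·0·6}·(+1)^0·(+1)^1 = +1.
v=31: a=31^0·(≡12), b=31^1·(≡21) mod 31; (12|31)=-1, (21|31)=-1; (−1)^{0·1·15}·(-1)^1·(-1)^0 = -1.
v=17: a=17^1·(≡10), b=17^0·(≡10) mod 17; (10|17)=-1, (10|17)=-1; (−1)^{1·0·8}·(-1)^0·(-1)^1 = -1.
v=29: a=29^0·(≡16), b=29^1·(≡13) mod 29; (16|29)=+1, (13|29)=+1; (−1)^{0·1·14}·(+1)^1·(+1)^0 = +1.
v=2: v_2(a)=0, v_2(b)=4; units ≡ 7, 5 (mod 8); ε·ε+αω+βω = 1·0+0·1+4·0 ≡ 0  ⇒  (a,b)_2 = +1.
v=3: a=3^0·(≡1), b=3^4·(≡2) mod 3; (1|3)=+1, (2|3)=-1; (−1)^{0·4·1}·(+1)^4·(-1)^0 = +1.
v=23: a=23^1·(≡18), b=23^0·(≡11) mod 23; (18|23)=+1, (11|23)=-1; (−1)^{1·0·11}·(+1)^0·(-1)^1 = -1.
v=47: a=47^0·(≡25), b=47^1·(≡28) mod 47; (25|47)=+1, (28|47)=+1; (−1)^{0·1·23}·(+1)^1·(+1)^0 = +1.
v=19: a=19^0·(≡17), b=19^1·(≡17) mod 19; (17|19)=+1, (17|19)=+1; (−1)^{0·1·9}·(+1)^1·(+1)^0 = +1.
v=41: a=41^1·(≡36), b=41^0·(≡26) mod 41; (36|41)=+1, (26|41)=-1; (−1)^{1·0·20}·(+1)^0·(-1)^1 = -1.
v=5: a=5^1·(≡3), b=5^-2·(≡1) mod 5; (3|5)=-1, (1|5)=+1; (−1)^{1·-2·2}·(-1)^-2·(+1)^1 = +1.
v=37: a=37^0·(≡21), b=37^1·(≡20) mod 37; (21|37)=+1, (20|37)=-1; (−1)^{0·1·18}·(+1)^1·(-1)^0 = +1.
v=∞: 1042015 > 0 and -29703859 < 0  ⇒  (a,b)_∞ = +1.
Ram(1042015, -29703859) = {17, 23, 31, 41}; no ℚ_17-point on the conic.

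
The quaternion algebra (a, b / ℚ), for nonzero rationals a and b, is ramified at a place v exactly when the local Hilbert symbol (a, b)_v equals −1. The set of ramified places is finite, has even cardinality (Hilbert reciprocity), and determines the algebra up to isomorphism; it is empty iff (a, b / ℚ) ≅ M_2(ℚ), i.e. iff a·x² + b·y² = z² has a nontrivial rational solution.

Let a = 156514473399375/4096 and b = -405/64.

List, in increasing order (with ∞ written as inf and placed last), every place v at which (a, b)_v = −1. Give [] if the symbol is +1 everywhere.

Mod squares: a ≡ 2032639, b ≡ -5. Check v ∈ {∞, 2, 3, 5, 7, 13, 17, 19, 29, 31}.
v=5: a=5^4·(≡4), b=5^1·(≡1) mod 5; (4|5)=+1, (1|5)=+1; (−1)^{4·1·2}·(+1)^1·(+1)^4 = +1.
v=∞: 2032639 > 0 and -5 < 0  ⇒  (a,b)_∞ = +1.
v=31: a=31^1·(≡4), b=31^0·(≡30) mod 31; (4|31)=+1, (30|31)=-1; (−1)^{1·0·15}·(+1)^0·(-1)^1 = -1.
v=2: v_2(a)=-12, v_2(b)=-6; units ≡ 7, 3 (mod 8); ε·ε+αω+βω = 1·1+-12·1+-6·0 ≡ 1  ⇒  (a,b)_2 = -1.
v=13: a=13^2·(≡11), b=13^0·(≡2) mod 13; (11|13)=-1, (2|13)=-1; (−1)^{2·0·6}·(-1)^0·(-1)^2 = +1.
v=17: a=17^1·(≡14), b=17^0·(≡12) mod 17; (14|17)=-1, (12|17)=-1; (−1)^{1·0·8}·(-1)^0·(-1)^1 = -1.
v=3: a=3^6·(≡1), b=3^4·(≡1) mod 3; (1|3)=+1, (1|3)=+1; (−1)^{6·4·1}·(+1)^4·(+1)^6 = +1.
v=29: a=29^1·(≡21), b=29^0·(≡5) mod 29; (21|29)=-1, (5|29)=+1; (−1)^{1·0·14}·(-1)^0·(+1)^1 = +1.
v=19: a=19^1·(≡9), b=19^0·(≡10) mod 19; (9|19)=+1, (10|19)=-1; (−1)^{1·0·9}·(+1)^0·(-1)^1 = -1.
v=7: a=7^1·(≡6), b=7^0·(≡1) mod 7; (6|7)=-1, (1|7)=+1; (−1)^{1·0·3}·(-1)^0·(+1)^1 = +1.
|Ram(2032639, -5)| = 4, even; anisotropic at {2, 17, 19, 31}.

[2, 17, 19, 31]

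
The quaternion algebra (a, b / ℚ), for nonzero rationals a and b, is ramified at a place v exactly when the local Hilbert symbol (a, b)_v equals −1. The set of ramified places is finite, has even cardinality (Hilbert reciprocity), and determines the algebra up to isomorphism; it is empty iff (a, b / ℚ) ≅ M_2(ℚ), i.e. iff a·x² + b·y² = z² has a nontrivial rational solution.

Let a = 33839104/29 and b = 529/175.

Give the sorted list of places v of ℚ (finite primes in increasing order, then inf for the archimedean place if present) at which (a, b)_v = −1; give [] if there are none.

(a, b) ≡ (958334, 7) mod (ℚ^×)²; places V = {2, 5, 7, 13, 23, 29, 31, 41, ∞}.
(a,b)_5: α=0, u≡1; β=-2, v≡2 (mod 5); (1|5)=+1, (2|5)=-1; sign (−1)^0·+1^-2·-1^0 = +1.
(a,b)_41: α=1, u≡33; β=0, v≡22 (mod 41); (33|41)=+1, (22|41)=-1; sign (−1)^0·+1^0·-1^1 = -1.
(a,b)_2: α=11, β=0; u≡7, v≡7 (mod 8); ε(u)ε(v)=1·1, αω(v)=11·0, βω(u)=0·0; sum ≡ 1  ⇒  -1.
(a,b)_29: α=-1, u≡19; β=0, v≡7 (mod 29); (19|29)=-1, (7|29)=+1; sign (−1)^0·-1^0·+1^-1 = +1.
(a,b)_13: α=1, u≡6; β=0, v≡8 (mod 13); (6|13)=-1, (8|13)=-1; sign (−1)^0·-1^0·-1^1 = -1.
(a,b)_∞: sgn(958334)=+, sgn(7)=+, so +1.
(a,b)_31: α=1, u≡25; β=0, v≡28 (mod 31); (25|31)=+1, (28|31)=+1; sign (−1)^0·+1^0·+1^1 = +1.
(a,b)_7: α=0, u≡5; β=-1, v≡1 (mod 7); (5|7)=-1, (1|7)=+1; sign (−1)^0·-1^-1·+1^0 = -1.
(a,b)_23: α=0, u≡13; β=2, v≡5 (mod 23); (13|23)=+1, (5|23)=-1; sign (−1)^0·+1^2·-1^0 = +1.
(958334, 7 / ℚ) ramifies at {2, 7, 13, 41}: a division algebra.

[2, 7, 13, 41]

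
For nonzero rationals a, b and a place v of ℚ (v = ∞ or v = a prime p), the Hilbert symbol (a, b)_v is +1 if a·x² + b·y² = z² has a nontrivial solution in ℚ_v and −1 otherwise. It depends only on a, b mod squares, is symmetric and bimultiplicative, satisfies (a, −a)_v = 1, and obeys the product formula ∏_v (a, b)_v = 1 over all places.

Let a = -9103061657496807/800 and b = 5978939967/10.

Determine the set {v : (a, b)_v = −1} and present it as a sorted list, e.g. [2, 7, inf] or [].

Mod squares: a ≡ -7854, b ≡ 6630. Check v ∈ {∞, 2, 3, 5, 7, 11, 13, 17}.
v=5: a=5^-2·(≡4), b=5^-1·(≡1) mod 5; (4|5)=+1, (1|5)=+1; (−1)^{-2·-1·2}·(+1)^-1·(+1)^-2 = +1.
v=11: a=11^3·(≡3), b=11^2·(≡10) mod 11; (3|11)=+1, (10|11)=-1; (−1)^{3·2·5}·(+1)^2·(-1)^3 = -1.
v=17: a=17^1·(≡7), b=17^1·(≡1) mod 17; (7|17)=-1, (1|17)=+1; (−1)^{1·1·8}·(-1)^1·(+1)^1 = -1.
v=∞: -7854 < 0 and 6630 > 0  ⇒  (a,b)_∞ = +1.
v=3: a=3^5·(≡1), b=3^3·(≡2) mod 3; (1|3)=+1, (2|3)=-1; (−1)^{5·3·1}·(+1)^3·(-1)^5 = +1.
v=13: a=13^6·(≡7), b=13^3·(≡3) mod 13; (7|13)=-1, (3|13)=+1; (−1)^{6·3·6}·(-1)^3·(+1)^6 = -1.
v=2: v_2(a)=-5, v_2(b)=-1; units ≡ 1, 3 (mod 8); ε·ε+αω+βω = 0·1+-5·1+-1·0 ≡ 1  ⇒  (a,b)_2 = -1.
v=7: a=7^3·(≡3), b=7^2·(≡2) mod 7; (3|7)=-1, (2|7)=+1; (−1)^{3·2·3}·(-1)^2·(+1)^3 = +1.
|Ram(-7854, 6630)| = 4, even; anisotropic at {2, 11, 13, 17}.

[2, 11, 13, 17]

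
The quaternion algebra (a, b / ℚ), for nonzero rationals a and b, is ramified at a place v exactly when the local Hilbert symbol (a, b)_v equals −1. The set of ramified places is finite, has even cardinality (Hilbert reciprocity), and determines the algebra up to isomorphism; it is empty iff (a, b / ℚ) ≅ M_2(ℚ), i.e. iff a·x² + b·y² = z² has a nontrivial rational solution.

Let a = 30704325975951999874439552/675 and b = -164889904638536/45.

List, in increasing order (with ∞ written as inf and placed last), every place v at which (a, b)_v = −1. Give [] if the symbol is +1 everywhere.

[2, 3, 7, 23]

(a, b) ≡ (10626, -27370) mod (ℚ^×)²; places V = {2, 3, 5, 7, 11, 17, 23, ∞}.
(a,b)_5: α=-2, u≡1; β=-1, v≡1 (mod 5); (1|5)=+1, (1|5)=+1; sign (−1)^0·+1^-1·+1^-2 = +1.
(a,b)_∞: sgn(10626)=+, sgn(-27370)=−, so +1.
(a,b)_2: α=7, β=3; u≡1, v≡3 (mod 8); ε(u)ε(v)=0·1, αω(v)=7·1, βω(u)=3·0; sum ≡ 1  ⇒  -1.
(a,b)_3: α=-3, u≡2; β=-2, v≡2 (mod 3); (2|3)=-1, (2|3)=-1; sign (−1)^0·-1^-2·-1^-3 = -1.
(a,b)_17: α=2, u≡13; β=1, v≡10 (mod 17); (13|17)=+1, (10|17)=-1; sign (−1)^0·+1^1·-1^2 = +1.
(a,b)_7: α=13, u≡3; β=7, v≡5 (mod 7); (3|7)=-1, (5|7)=-1; sign (−1)^1·-1^7·-1^13 = -1.
(a,b)_11: α=3, u≡5; β=2, v≡9 (mod 11); (5|11)=+1, (9|11)=+1; sign (−1)^0·+1^2·+1^3 = +1.
(a,b)_23: α=5, u≡9; β=3, v≡9 (mod 23); (9|23)=+1, (9|23)=+1; sign (−1)^1·+1^3·+1^5 = -1.
|Ram(10626, -27370)| = 4, even; anisotropic at {2, 3, 7, 23}.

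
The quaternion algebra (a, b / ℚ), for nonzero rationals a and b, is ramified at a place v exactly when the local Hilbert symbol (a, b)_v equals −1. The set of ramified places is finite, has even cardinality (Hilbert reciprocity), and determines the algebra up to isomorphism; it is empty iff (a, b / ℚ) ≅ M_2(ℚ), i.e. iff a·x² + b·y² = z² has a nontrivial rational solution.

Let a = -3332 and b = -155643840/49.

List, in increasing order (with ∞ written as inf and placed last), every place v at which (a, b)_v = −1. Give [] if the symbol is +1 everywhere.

[5, inf]

Mod squares: a ≡ -17, b ≡ -935. Check v ∈ {∞, 2, 3, 5, 7, 11, 17}.
v=∞: -17 < 0 and -935 < 0  ⇒  (a,b)_∞ = -1.
v=2: v_2(a)=2, v_2(b)=6; units ≡ 7, 1 (mod 8); ε·ε+αω+βω = 1·0+2·0+6·0 ≡ 0  ⇒  (a,b)_2 = +1.
v=7: a=7^2·(≡2), b=7^-2·(≡5) mod 7; (2|7)=+1, (5|7)=-1; (−1)^{2·-2·3}·(+1)^-2·(-1)^2 = +1.
v=3: a=3^0·(≡1), b=3^2·(≡1) mod 3; (1|3)=+1, (1|3)=+1; (−1)^{0·2·1}·(+1)^2·(+1)^0 = +1.
v=5: a=5^0·(≡3), b=5^1·(≡3) mod 5; (3|5)=-1, (3|5)=-1; (−1)^{0·1·2}·(-1)^1·(-1)^0 = -1.
v=17: a=17^1·(≡8), b=17^3·(≡13) mod 17; (8|17)=+1, (13|17)=+1; (−1)^{1·3·8}·(+1)^3·(+1)^1 = +1.
v=11: a=11^0·(≡1), b=11^1·(≡5) mod 11; (1|11)=+1, (5|11)=+1; (−1)^{0·1·5}·(+1)^1·(+1)^0 = +1.
|Ram(-17, -935)| = 2, even; anisotropic at {5, ∞}.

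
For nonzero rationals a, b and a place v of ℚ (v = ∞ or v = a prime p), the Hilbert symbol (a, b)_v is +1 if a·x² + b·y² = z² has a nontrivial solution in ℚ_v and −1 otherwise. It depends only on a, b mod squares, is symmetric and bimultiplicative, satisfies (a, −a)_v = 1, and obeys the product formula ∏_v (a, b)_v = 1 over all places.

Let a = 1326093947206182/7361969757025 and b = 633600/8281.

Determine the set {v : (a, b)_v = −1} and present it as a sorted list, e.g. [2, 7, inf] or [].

Mod squares: a ≡ 102, b ≡ 11. Check v ∈ {∞, 2, 3, 5, 7, 11, 13, 17, 19, 43}.
v=19: a=19^-2·(≡11), b=19^0·(≡4) mod 19; (11|19)=+1, (4|19)=+1; (−1)^{-2·0·9}·(+1)^0·(+1)^-2 = +1.
v=7: a=7^2·(≡1), b=7^-2·(≡2) mod 7; (1|7)=+1, (2|7)=+1; (−1)^{2·-2·3}·(+1)^-2·(+1)^2 = +1.
v=43: a=43^2·(≡35), b=43^0·(≡17) mod 43; (35|43)=+1, (17|43)=+1; (−1)^{2·0·21}·(+1)^0·(+1)^2 = +1.
v=5: a=5^-2·(≡2), b=5^2·(≡4) mod 5; (2|5)=-1, (4|5)=+1; (−1)^{-2·2·2}·(-1)^2·(+1)^-2 = +1.
v=2: v_2(a)=1, v_2(b)=8; units ≡ 3, 3 (mod 8); ε·ε+αω+βω = 1·1+1·1+8·1 ≡ 0  ⇒  (a,b)_2 = +1.
v=∞: 102 > 0 and 11 > 0  ⇒  (a,b)_∞ = +1.
v=13: a=13^-8·(≡8), b=13^-2·(≡11) mod 13; (8|13)=-1, (11|13)=-1; (−1)^{-8·-2·6}·(-1)^-2·(-1)^-8 = +1.
v=11: a=11^6·(≡4), b=11^1·(≡9) mod 11; (4|11)=+1, (9|11)=+1; (−1)^{6·1·5}·(+1)^1·(+1)^6 = +1.
v=17: a=17^1·(≡3), b=17^0·(≡5) mod 17; (3|17)=-1, (5|17)=-1; (−1)^{1·0·8}·(-1)^0·(-1)^1 = -1.
v=3: a=3^5·(≡1), b=3^2·(≡2) mod 3; (1|3)=+1, (2|3)=-1; (−1)^{5·2·1}·(+1)^2·(-1)^5 = -1.
(102, 11 / ℚ) ramifies at {3, 17}: a division algebra.

[3, 17]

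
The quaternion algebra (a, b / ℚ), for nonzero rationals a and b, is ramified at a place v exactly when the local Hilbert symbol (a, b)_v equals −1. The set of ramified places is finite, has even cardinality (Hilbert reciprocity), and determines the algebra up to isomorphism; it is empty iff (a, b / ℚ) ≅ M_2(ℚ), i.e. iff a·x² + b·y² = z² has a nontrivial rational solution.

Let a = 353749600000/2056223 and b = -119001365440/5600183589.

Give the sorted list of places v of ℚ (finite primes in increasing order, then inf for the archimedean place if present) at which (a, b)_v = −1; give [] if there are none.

[3, 5, 17, 19]

(a, b) ≡ (37145, -111435) mod (ℚ^×)²; places V = {2, 3, 5, 7, 11, 13, 17, 19, 23, 29, 37, ∞}.
(a,b)_19: α=1, u≡17; β=1, v≡5 (mod 19); (17|19)=+1, (5|19)=+1; sign (−1)^1·+1^1·+1^1 = -1.
(a,b)_23: α=-3, u≡21; β=-1, v≡4 (mod 23); (21|23)=-1, (4|23)=+1; sign (−1)^1·-1^-1·+1^-3 = +1.
(a,b)_3: α=0, u≡2; β=-5, v≡1 (mod 3); (2|3)=-1, (1|3)=+1; sign (−1)^0·-1^-5·+1^0 = -1.
(a,b)_17: α=1, u≡13; β=1, v≡7 (mod 17); (13|17)=+1, (7|17)=-1; sign (−1)^0·+1^1·-1^1 = -1.
(a,b)_5: α=5, u≡4; β=1, v≡3 (mod 5); (4|5)=+1, (3|5)=-1; sign (−1)^0·+1^1·-1^5 = -1.
(a,b)_∞: sgn(37145)=+, sgn(-111435)=−, so +1.
(a,b)_2: α=8, β=6; u≡1, v≡5 (mod 8); ε(u)ε(v)=0·0, αω(v)=8·1, βω(u)=6·0; sum ≡ 0  ⇒  +1.
(a,b)_13: α=-2, u≡9; β=-2, v≡9 (mod 13); (9|13)=+1, (9|13)=+1; sign (−1)^0·+1^-2·+1^-2 = +1.
(a,b)_37: α=2, u≡3; β=2, v≡33 (mod 37); (3|37)=+1, (33|37)=+1; sign (−1)^0·+1^2·+1^2 = +1.
(a,b)_7: α=0, u≡6; β=-2, v≡6 (mod 7); (6|7)=-1, (6|7)=-1; sign (−1)^0·-1^-2·-1^0 = +1.
(a,b)_29: α=0, u≡4; β=2, v≡12 (mod 29); (4|29)=+1, (12|29)=-1; sign (−1)^0·+1^2·-1^0 = +1.
(a,b)_11: α=0, u≡4; β=-2, v≡6 (mod 11); (4|11)=+1, (6|11)=-1; sign (−1)^0·+1^-2·-1^0 = +1.
|Ram(37145, -111435)| = 4, even; anisotropic at {3, 5, 17, 19}.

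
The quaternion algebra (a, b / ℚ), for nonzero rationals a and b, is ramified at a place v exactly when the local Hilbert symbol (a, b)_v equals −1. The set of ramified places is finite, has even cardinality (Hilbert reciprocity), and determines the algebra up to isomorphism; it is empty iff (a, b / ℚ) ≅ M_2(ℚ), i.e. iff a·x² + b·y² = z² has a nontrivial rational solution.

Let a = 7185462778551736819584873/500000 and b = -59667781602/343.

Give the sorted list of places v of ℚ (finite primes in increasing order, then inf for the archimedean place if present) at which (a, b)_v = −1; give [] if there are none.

Mod squares: a ≡ 1794, b ≡ -6525246. Check v ∈ {∞, 2, 3, 5, 7, 11, 13, 17, 19, 23, 37}.
v=17: a=17^2·(≡9), b=17^1·(≡5) mod 17; (9|17)=+1, (5|17)=-1; (−1)^{2·1·8}·(+1)^1·(-1)^2 = +1.
v=3: a=3^5·(≡1), b=3^1·(≡2) mod 3; (1|3)=+1, (2|3)=-1; (−1)^{5·1·1}·(+1)^1·(-1)^5 = +1.
v=13: a=13^3·(≡11), b=13^1·(≡4) mod 13; (11|13)=-1, (4|13)=+1; (−1)^{3·1·6}·(-1)^1·(+1)^3 = -1.
v=23: a=23^5·(≡16), b=23^2·(≡10) mod 23; (16|23)=+1, (10|23)=-1; (−1)^{5·2·11}·(+1)^2·(-1)^5 = -1.
v=37: a=37^2·(≡13), b=37^1·(≡33) mod 37; (13|37)=-1, (33|37)=+1; (−1)^{2·1·18}·(-1)^1·(+1)^2 = -1.
v=19: a=19^2·(≡8), b=19^1·(≡8) mod 19; (8|19)=-1, (8|19)=-1; (−1)^{2·1·9}·(-1)^1·(-1)^2 = -1.
v=11: a=11^4·(≡4), b=11^2·(≡3) mod 11; (4|11)=+1, (3|11)=+1; (−1)^{4·2·5}·(+1)^2·(+1)^4 = +1.
v=∞: 1794 > 0 and -6525246 < 0  ⇒  (a,b)_∞ = +1.
v=2: v_2(a)=-5, v_2(b)=1; units ≡ 1, 1 (mod 8); ε·ε+αω+βω = 0·0+-5·0+1·0 ≡ 0  ⇒  (a,b)_2 = +1.
v=7: a=7^0·(≡4), b=7^-3·(≡5) mod 7; (4|7)=+1, (5|7)=-1; (−1)^{0·-3·3}·(+1)^-3·(-1)^0 = +1.
v=5: a=5^-6·(≡4), b=5^0·(≡1) mod 5; (4|5)=+1, (1|5)=+1; (−1)^{-6·0·2}·(+1)^0·(+1)^-6 = +1.
Ram(1794, -6525246) = {13, 19, 23, 37}; no ℚ_13-point on the conic.

[13, 19, 23, 37]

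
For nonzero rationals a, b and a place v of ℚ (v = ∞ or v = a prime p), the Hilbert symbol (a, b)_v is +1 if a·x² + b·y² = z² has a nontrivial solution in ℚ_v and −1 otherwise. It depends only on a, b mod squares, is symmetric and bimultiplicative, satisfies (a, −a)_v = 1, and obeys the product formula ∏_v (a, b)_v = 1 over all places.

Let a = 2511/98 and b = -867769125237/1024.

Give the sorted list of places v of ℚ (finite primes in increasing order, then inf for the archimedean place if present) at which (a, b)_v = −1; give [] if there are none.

(a, b) ≡ (62, -457653) mod (ℚ^×)²; places V = {2, 3, 7, 17, 19, 31, 37, ∞}.
(a,b)_7: α=-2, u≡6; β=1, v≡2 (mod 7); (6|7)=-1, (2|7)=+1; sign (−1)^0·-1^1·+1^-2 = -1.
(a,b)_37: α=0, u≡26; β=1, v≡34 (mod 37); (26|37)=+1, (34|37)=+1; sign (−1)^0·+1^1·+1^0 = +1.
(a,b)_31: α=1, u≡10; β=1, v≡26 (mod 31); (10|31)=+1, (26|31)=-1; sign (−1)^1·+1^1·-1^1 = +1.
(a,b)_∞: sgn(62)=+, sgn(-457653)=−, so +1.
(a,b)_19: α=0, u≡1; β=1, v≡16 (mod 19); (1|19)=+1, (16|19)=+1; sign (−1)^0·+1^1·+1^0 = +1.
(a,b)_3: α=4, u≡2; β=9, v≡2 (mod 3); (2|3)=-1, (2|3)=-1; sign (−1)^0·-1^9·-1^4 = -1.
(a,b)_17: α=0, u≡14; β=2, v≡16 (mod 17); (14|17)=-1, (16|17)=+1; sign (−1)^0·-1^2·+1^0 = +1.
(a,b)_2: α=-1, β=-10; u≡7, v≡3 (mod 8); ε(u)ε(v)=1·1, αω(v)=-1·1, βω(u)=-10·0; sum ≡ 0  ⇒  +1.
|Ram(62, -457653)| = 2, even; anisotropic at {3, 7}.

[3, 7]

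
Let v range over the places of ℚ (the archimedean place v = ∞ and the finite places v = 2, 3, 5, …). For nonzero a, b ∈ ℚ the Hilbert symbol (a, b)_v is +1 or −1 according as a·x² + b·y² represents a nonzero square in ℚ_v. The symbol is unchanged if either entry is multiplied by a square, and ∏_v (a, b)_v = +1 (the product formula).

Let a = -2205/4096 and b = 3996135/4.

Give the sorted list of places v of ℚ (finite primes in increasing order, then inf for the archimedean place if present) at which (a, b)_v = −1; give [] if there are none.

[2, 5, 11, 13]

(a, b) ≡ (-5, 49335) mod (ℚ^×)²; places V = {2, 3, 5, 7, 11, 13, 23, ∞}.
(a,b)_3: α=2, u≡1; β=5, v≡2 (mod 3); (1|3)=+1, (2|3)=-1; sign (−1)^0·+1^5·-1^2 = +1.
(a,b)_13: α=0, u≡5; β=1, v≡9 (mod 13); (5|13)=-1, (9|13)=+1; sign (−1)^0·-1^1·+1^0 = -1.
(a,b)_2: α=-12, β=-2; u≡3, v≡7 (mod 8); ε(u)ε(v)=1·1, αω(v)=-12·0, βω(u)=-2·1; sum ≡ 1  ⇒  -1.
(a,b)_7: α=2, u≡4; β=0, v≡6 (mod 7); (4|7)=+1, (6|7)=-1; sign (−1)^0·+1^0·-1^2 = +1.
(a,b)_11: α=0, u≡7; β=1, v≡8 (mod 11); (7|11)=-1, (8|11)=-1; sign (−1)^0·-1^1·-1^0 = -1.
(a,b)_5: α=1, u≡4; β=1, v≡3 (mod 5); (4|5)=+1, (3|5)=-1; sign (−1)^0·+1^1·-1^1 = -1.
(a,b)_23: α=0, u≡13; β=1, v≡18 (mod 23); (13|23)=+1, (18|23)=+1; sign (−1)^0·+1^1·+1^0 = +1.
(a,b)_∞: sgn(-5)=−, sgn(49335)=+, so +1.
|Ram(-5, 49335)| = 4, even; anisotropic at {2, 5, 11, 13}.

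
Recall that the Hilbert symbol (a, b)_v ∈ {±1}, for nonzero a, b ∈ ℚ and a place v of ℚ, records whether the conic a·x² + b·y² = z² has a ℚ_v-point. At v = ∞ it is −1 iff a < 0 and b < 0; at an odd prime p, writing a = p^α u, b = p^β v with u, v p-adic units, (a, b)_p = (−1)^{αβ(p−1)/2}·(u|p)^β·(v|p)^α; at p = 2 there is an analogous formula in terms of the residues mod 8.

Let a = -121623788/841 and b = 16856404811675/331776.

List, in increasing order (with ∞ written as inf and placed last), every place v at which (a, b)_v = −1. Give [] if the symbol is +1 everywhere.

[11, 13, 23, 41]

(a, b) ≡ (-84227, 5798507) mod (ℚ^×)²; places V = {2, 3, 5, 11, 13, 19, 23, 29, 31, 41, 43, ∞}.
(a,b)_29: α=-2, u≡8; β=0, v≡12 (mod 29); (8|29)=-1, (12|29)=-1; sign (−1)^0·-1^0·-1^-2 = +1.
(a,b)_43: α=0, u≡14; β=1, v≡35 (mod 43); (14|43)=+1, (35|43)=+1; sign (−1)^0·+1^1·+1^0 = +1.
(a,b)_11: α=1, u≡6; β=3, v≡10 (mod 11); (6|11)=-1, (10|11)=-1; sign (−1)^1·-1^3·-1^1 = -1.
(a,b)_19: α=3, u≡18; β=0, v≡5 (mod 19); (18|19)=-1, (5|19)=+1; sign (−1)^0·-1^0·+1^3 = +1.
(a,b)_13: α=1, u≡11; β=1, v≡12 (mod 13); (11|13)=-1, (12|13)=+1; sign (−1)^0·-1^1·+1^1 = -1.
(a,b)_3: α=0, u≡1; β=-4, v≡2 (mod 3); (1|3)=+1, (2|3)=-1; sign (−1)^0·+1^-4·-1^0 = +1.
(a,b)_23: α=0, u≡11; β=1, v≡8 (mod 23); (11|23)=-1, (8|23)=+1; sign (−1)^0·-1^1·+1^0 = -1.
(a,b)_2: α=2, β=-12; u≡5, v≡3 (mod 8); ε(u)ε(v)=0·1, αω(v)=2·1, βω(u)=-12·1; sum ≡ 0  ⇒  +1.
(a,b)_41: α=0, u≡12; β=1, v≡9 (mod 41); (12|41)=-1, (9|41)=+1; sign (−1)^0·-1^1·+1^0 = -1.
(a,b)_∞: sgn(-84227)=−, sgn(5798507)=+, so +1.
(a,b)_31: α=1, u≡3; β=2, v≡20 (mod 31); (3|31)=-1, (20|31)=+1; sign (−1)^0·-1^2·+1^1 = +1.
(a,b)_5: α=0, u≡2; β=2, v≡2 (mod 5); (2|5)=-1, (2|5)=-1; sign (−1)^0·-1^2·-1^0 = +1.
(-84227, 5798507 / ℚ) ramifies at {11, 13, 23, 41}: a division algebra.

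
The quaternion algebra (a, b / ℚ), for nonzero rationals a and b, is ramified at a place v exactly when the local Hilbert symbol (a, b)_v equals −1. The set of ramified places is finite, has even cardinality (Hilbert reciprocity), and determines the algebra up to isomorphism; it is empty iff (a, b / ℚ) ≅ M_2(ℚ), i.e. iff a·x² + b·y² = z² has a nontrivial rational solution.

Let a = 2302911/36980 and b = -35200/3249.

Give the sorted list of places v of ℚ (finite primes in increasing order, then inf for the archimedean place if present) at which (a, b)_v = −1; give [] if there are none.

(a, b) ≡ (195, -22) mod (ℚ^×)²; places V = {2, 3, 5, 11, 13, 19, 43, ∞}.
(a,b)_43: α=-2, u≡41; β=0, v≡24 (mod 43); (41|43)=+1, (24|43)=+1; sign (−1)^0·+1^0·+1^-2 = +1.
(a,b)_11: α=0, u≡8; β=1, v≡3 (mod 11); (8|11)=-1, (3|11)=+1; sign (−1)^0·-1^1·+1^0 = -1.
(a,b)_19: α=0, u≡9; β=-2, v≡5 (mod 19); (9|19)=+1, (5|19)=+1; sign (−1)^0·+1^-2·+1^0 = +1.
(a,b)_2: α=-2, β=7; u≡3, v≡5 (mod 8); ε(u)ε(v)=1·0, αω(v)=-2·1, βω(u)=7·1; sum ≡ 1  ⇒  -1.
(a,b)_13: α=1, u≡6; β=0, v≡9 (mod 13); (6|13)=-1, (9|13)=+1; sign (−1)^0·-1^0·+1^1 = +1.
(a,b)_5: α=-1, u≡1; β=2, v≡3 (mod 5); (1|5)=+1, (3|5)=-1; sign (−1)^0·+1^2·-1^-1 = -1.
(a,b)_∞: sgn(195)=+, sgn(-22)=−, so +1.
(a,b)_3: α=11, u≡2; β=-2, v≡2 (mod 3); (2|3)=-1, (2|3)=-1; sign (−1)^0·-1^-2·-1^11 = -1.
(195, -22 / ℚ) ramifies at {2, 3, 5, 11}: a division algebra.

[2, 3, 5, 11]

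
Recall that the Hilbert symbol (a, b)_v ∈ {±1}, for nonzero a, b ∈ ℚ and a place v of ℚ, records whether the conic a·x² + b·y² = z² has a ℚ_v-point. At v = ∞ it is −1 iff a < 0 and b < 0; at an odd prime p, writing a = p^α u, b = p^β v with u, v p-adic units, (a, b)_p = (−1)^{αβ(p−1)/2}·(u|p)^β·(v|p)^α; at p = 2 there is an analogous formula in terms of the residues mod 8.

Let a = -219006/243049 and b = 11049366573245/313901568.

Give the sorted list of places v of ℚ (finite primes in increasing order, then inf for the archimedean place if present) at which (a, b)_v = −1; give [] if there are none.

(a, b) ≡ (-46, 32890) mod (ℚ^×)²; places V = {2, 3, 5, 7, 11, 13, 17, 23, 29, ∞}.
(a,b)_7: α=0, u≡5; β=4, v≡4 (mod 7); (5|7)=-1, (4|7)=+1; sign (−1)^0·-1^4·+1^0 = +1.
(a,b)_23: α=3, u≡15; β=5, v≡3 (mod 23); (15|23)=-1, (3|23)=+1; sign (−1)^1·-1^5·+1^3 = +1.
(a,b)_∞: sgn(-46)=−, sgn(32890)=+, so +1.
(a,b)_17: α=-2, u≡7; β=0, v≡14 (mod 17); (7|17)=-1, (14|17)=-1; sign (−1)^0·-1^0·-1^-2 = +1.
(a,b)_11: α=0, u≡1; β=1, v≡4 (mod 11); (1|11)=+1, (4|11)=+1; sign (−1)^0·+1^1·+1^0 = +1.
(a,b)_3: α=2, u≡2; β=-6, v≡1 (mod 3); (2|3)=-1, (1|3)=+1; sign (−1)^0·-1^-6·+1^2 = +1.
(a,b)_2: α=1, β=-9; u≡1, v≡5 (mod 8); ε(u)ε(v)=0·0, αω(v)=1·1, βω(u)=-9·0; sum ≡ 1  ⇒  -1.
(a,b)_5: α=0, u≡1; β=1, v≡3 (mod 5); (1|5)=+1, (3|5)=-1; sign (−1)^0·+1^1·-1^0 = +1.
(a,b)_29: α=-2, u≡27; β=-2, v≡6 (mod 29); (27|29)=-1, (6|29)=+1; sign (−1)^0·-1^-2·+1^-2 = +1.
(a,b)_13: α=0, u≡5; β=1, v≡5 (mod 13); (5|13)=-1, (5|13)=-1; sign (−1)^0·-1^1·-1^0 = -1.
Ram(-46, 32890) = {2, 13}; no ℚ_2-point on the conic.

[2, 13]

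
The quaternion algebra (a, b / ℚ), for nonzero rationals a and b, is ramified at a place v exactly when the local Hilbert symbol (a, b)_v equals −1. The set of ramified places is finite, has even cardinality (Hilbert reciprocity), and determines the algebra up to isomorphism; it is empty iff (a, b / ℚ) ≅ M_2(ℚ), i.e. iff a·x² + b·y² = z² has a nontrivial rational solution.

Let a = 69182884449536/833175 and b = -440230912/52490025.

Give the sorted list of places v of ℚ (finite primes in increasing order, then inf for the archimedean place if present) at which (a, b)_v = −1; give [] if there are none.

[2, 7, 11, 19]

Mod squares: a ≡ 1547, b ≡ -3553. Check v ∈ {∞, 2, 3, 5, 7, 11, 13, 17, 19, 23}.
v=7: a=7^-1·(≡1), b=7^-2·(≡5) mod 7; (1|7)=+1, (5|7)=-1; (−1)^{-1·-2·3}·(+1)^-2·(-1)^-1 = -1.
v=2: v_2(a)=8, v_2(b)=10; units ≡ 3, 7 (mod 8); ε·ε+αω+βω = 1·1+8·0+10·1 ≡ 1  ⇒  (a,b)_2 = -1.
v=5: a=5^-2·(≡3), b=5^-2·(≡3) mod 5; (3|5)=-1, (3|5)=-1; (−1)^{-2·-2·2}·(-1)^-2·(-1)^-2 = +1.
v=13: a=13^1·(≡2), b=13^0·(≡3) mod 13; (2|13)=-1, (3|13)=+1; (−1)^{1·0·6}·(-1)^0·(+1)^1 = +1.
v=17: a=17^5·(≡7), b=17^1·(≡5) mod 17; (7|17)=-1, (5|17)=-1; (−1)^{5·1·8}·(-1)^1·(-1)^5 = +1.
v=3: a=3^-2·(≡2), b=3^-4·(≡2) mod 3; (2|3)=-1, (2|3)=-1; (−1)^{-2·-4·1}·(-1)^-4·(-1)^-2 = +1.
v=23: a=23^-2·(≡4), b=23^-2·(≡12) mod 23; (4|23)=+1, (12|23)=+1; (−1)^{-2·-2·11}·(+1)^-2·(+1)^-2 = +1.
v=∞: 1547 > 0 and -3553 < 0  ⇒  (a,b)_∞ = +1.
v=19: a=19^0·(≡14), b=19^1·(≡2) mod 19; (14|19)=-1, (2|19)=-1; (−1)^{0·1·9}·(-1)^1·(-1)^0 = -1.
v=11: a=11^4·(≡8), b=11^3·(≡8) mod 11; (8|11)=-1, (8|11)=-1; (−1)^{4·3·5}·(-1)^3·(-1)^4 = -1.
(1547, -3553 / ℚ) ramifies at {2, 7, 11, 19}: a division algebra.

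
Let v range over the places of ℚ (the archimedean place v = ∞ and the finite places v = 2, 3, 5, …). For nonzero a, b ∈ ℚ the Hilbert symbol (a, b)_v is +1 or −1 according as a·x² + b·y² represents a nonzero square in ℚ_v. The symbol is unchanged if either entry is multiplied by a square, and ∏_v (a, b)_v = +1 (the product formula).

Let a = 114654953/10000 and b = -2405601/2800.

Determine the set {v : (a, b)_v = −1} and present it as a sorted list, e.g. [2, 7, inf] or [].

[7, 17]

(a, b) ≡ (17, -7) mod (ℚ^×)²; places V = {2, 3, 5, 7, 11, 17, 47, 53, ∞}.
(a,b)_47: α=0, u≡21; β=2, v≡38 (mod 47); (21|47)=+1, (38|47)=-1; sign (−1)^0·+1^2·-1^0 = +1.
(a,b)_∞: sgn(17)=+, sgn(-7)=−, so +1.
(a,b)_5: α=-4, u≡3; β=-2, v≡2 (mod 5); (3|5)=-1, (2|5)=-1; sign (−1)^0·-1^-2·-1^-4 = +1.
(a,b)_11: α=0, u≡6; β=2, v≡3 (mod 11); (6|11)=-1, (3|11)=+1; sign (−1)^0·-1^2·+1^0 = +1.
(a,b)_7: α=4, u≡5; β=-1, v≡5 (mod 7); (5|7)=-1, (5|7)=-1; sign (−1)^0·-1^-1·-1^4 = -1.
(a,b)_3: α=0, u≡2; β=2, v≡2 (mod 3); (2|3)=-1, (2|3)=-1; sign (−1)^0·-1^2·-1^0 = +1.
(a,b)_2: α=-4, β=-4; u≡1, v≡1 (mod 8); ε(u)ε(v)=0·0, αω(v)=-4·0, βω(u)=-4·0; sum ≡ 0  ⇒  +1.
(a,b)_17: α=1, u≡4; β=0, v≡10 (mod 17); (4|17)=+1, (10|17)=-1; sign (−1)^0·+1^0·-1^1 = -1.
(a,b)_53: α=2, u≡37; β=0, v≡10 (mod 53); (37|53)=+1, (10|53)=+1; sign (−1)^0·+1^0·+1^2 = +1.
(17, -7 / ℚ) ramifies at {7, 17}: a division algebra.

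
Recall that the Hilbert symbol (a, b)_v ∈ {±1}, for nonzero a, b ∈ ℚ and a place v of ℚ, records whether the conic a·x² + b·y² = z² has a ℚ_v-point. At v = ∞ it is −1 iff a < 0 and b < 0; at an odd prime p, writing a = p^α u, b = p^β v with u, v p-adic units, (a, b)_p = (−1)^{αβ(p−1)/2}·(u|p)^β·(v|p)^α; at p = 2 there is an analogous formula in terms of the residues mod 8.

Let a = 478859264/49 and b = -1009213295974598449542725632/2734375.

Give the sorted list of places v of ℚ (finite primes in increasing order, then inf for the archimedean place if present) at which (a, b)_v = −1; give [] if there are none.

Mod squares: a ≡ 221, b ≡ -154. Check v ∈ {∞, 2, 5, 7, 11, 13, 17, 23}.
v=17: a=17^1·(≡13), b=17^4·(≡2) mod 17; (13|17)=+1, (2|17)=+1; (−1)^{1·4·8}·(+1)^4·(+1)^1 = +1.
v=7: a=7^-2·(≡2), b=7^-1·(≡5) mod 7; (2|7)=+1, (5|7)=-1; (−1)^{-2·-1·3}·(+1)^-1·(-1)^-2 = +1.
v=∞: 221 > 0 and -154 < 0  ⇒  (a,b)_∞ = +1.
v=2: v_2(a)=12, v_2(b)=37; units ≡ 5, 3 (mod 8); ε·ε+αω+βω = 0·1+12·1+37·1 ≡ 1  ⇒  (a,b)_2 = -1.
v=23: a=23^2·(≡17), b=23^4·(≡7) mod 23; (17|23)=-1, (7|23)=-1; (−1)^{2·4·11}·(-1)^4·(-1)^2 = +1.
v=5: a=5^0·(≡1), b=5^-8·(≡4) mod 5; (1|5)=+1, (4|5)=+1; (−1)^{0·-8·2}·(+1)^-8·(+1)^0 = +1.
v=11: a=11^0·(≡3), b=11^1·(≡8) mod 11; (3|11)=+1, (8|11)=-1; (−1)^{0·1·5}·(+1)^1·(-1)^0 = +1.
v=13: a=13^1·(≡1), b=13^4·(≡8) mod 13; (1|13)=+1, (8|13)=-1; (−1)^{1·4·6}·(+1)^4·(-1)^1 = -1.
(221, -154 / ℚ) ramifies at {2, 13}: a division algebra.

[2, 13]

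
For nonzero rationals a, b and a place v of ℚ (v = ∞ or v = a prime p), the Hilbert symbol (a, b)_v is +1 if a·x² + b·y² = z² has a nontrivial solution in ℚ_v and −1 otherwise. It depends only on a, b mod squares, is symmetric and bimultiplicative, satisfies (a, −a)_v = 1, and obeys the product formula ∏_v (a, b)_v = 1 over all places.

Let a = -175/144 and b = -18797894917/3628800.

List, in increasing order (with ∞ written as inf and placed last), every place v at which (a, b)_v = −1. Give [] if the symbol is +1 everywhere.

(a, b) ≡ (-7, -295771) mod (ℚ^×)²; places V = {2, 3, 5, 7, 23, 29, 31, 47, ∞}.
(a,b)_5: α=2, u≡2; β=-2, v≡4 (mod 5); (2|5)=-1, (4|5)=+1; sign (−1)^0·-1^-2·+1^2 = +1.
(a,b)_∞: sgn(-7)=−, sgn(-295771)=−, so -1.
(a,b)_47: α=0, u≡20; β=1, v≡15 (mod 47); (20|47)=-1, (15|47)=-1; sign (−1)^0·-1^1·-1^0 = -1.
(a,b)_23: α=0, u≡13; β=2, v≡13 (mod 23); (13|23)=+1, (13|23)=+1; sign (−1)^0·+1^2·+1^0 = +1.
(a,b)_7: α=1, u≡6; β=-1, v≡3 (mod 7); (6|7)=-1, (3|7)=-1; sign (−1)^1·-1^-1·-1^1 = -1.
(a,b)_3: α=-2, u≡2; β=-4, v≡2 (mod 3); (2|3)=-1, (2|3)=-1; sign (−1)^0·-1^-4·-1^-2 = +1.
(a,b)_31: α=0, u≡30; β=1, v≡4 (mod 31); (30|31)=-1, (4|31)=+1; sign (−1)^0·-1^1·+1^0 = -1.
(a,b)_29: α=0, u≡1; β=3, v≡9 (mod 29); (1|29)=+1, (9|29)=+1; sign (−1)^0·+1^3·+1^0 = +1.
(a,b)_2: α=-4, β=-8; u≡1, v≡5 (mod 8); ε(u)ε(v)=0·0, αω(v)=-4·1, βω(u)=-8·0; sum ≡ 0  ⇒  +1.
(-7, -295771 / ℚ) ramifies at {7, 31, 47, ∞}: a division algebra.

[7, 31, 47, inf]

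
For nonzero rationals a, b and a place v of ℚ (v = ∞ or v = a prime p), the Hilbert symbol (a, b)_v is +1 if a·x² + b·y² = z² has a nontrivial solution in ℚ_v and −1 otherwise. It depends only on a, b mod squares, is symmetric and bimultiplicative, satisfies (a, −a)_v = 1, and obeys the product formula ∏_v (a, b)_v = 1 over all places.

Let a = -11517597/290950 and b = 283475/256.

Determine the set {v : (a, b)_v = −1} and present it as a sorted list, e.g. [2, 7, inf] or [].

[2, 29]

(a, b) ≡ (-11726, 11339) mod (ℚ^×)²; places V = {2, 3, 5, 7, 11, 13, 17, 23, 29, 41, ∞}.
(a,b)_3: α=2, u≡1; β=0, v≡2 (mod 3); (1|3)=+1, (2|3)=-1; sign (−1)^0·+1^0·-1^2 = +1.
(a,b)_29: α=0, u≡27; β=1, v≡17 (mod 29); (27|29)=-1, (17|29)=-1; sign (−1)^0·-1^1·-1^0 = -1.
(a,b)_41: α=1, u≡4; β=0, v≡37 (mod 41); (4|41)=+1, (37|41)=+1; sign (−1)^0·+1^0·+1^1 = +1.
(a,b)_∞: sgn(-11726)=−, sgn(11339)=+, so +1.
(a,b)_2: α=-1, β=-8; u≡1, v≡3 (mod 8); ε(u)ε(v)=0·1, αω(v)=-1·1, βω(u)=-8·0; sum ≡ 1  ⇒  -1.
(a,b)_7: α=4, u≡6; β=0, v≡6 (mod 7); (6|7)=-1, (6|7)=-1; sign (−1)^0·-1^0·-1^4 = +1.
(a,b)_13: α=1, u≡2; β=0, v≡4 (mod 13); (2|13)=-1, (4|13)=+1; sign (−1)^0·-1^0·+1^1 = +1.
(a,b)_11: α=-1, u≡5; β=0, v≡9 (mod 11); (5|11)=+1, (9|11)=+1; sign (−1)^0·+1^0·+1^-1 = +1.
(a,b)_17: α=0, u≡16; β=1, v≡15 (mod 17); (16|17)=+1, (15|17)=+1; sign (−1)^0·+1^1·+1^0 = +1.
(a,b)_23: α=-2, u≡1; β=1, v≡22 (mod 23); (1|23)=+1, (22|23)=-1; sign (−1)^0·+1^1·-1^-2 = +1.
(a,b)_5: α=-2, u≡1; β=2, v≡4 (mod 5); (1|5)=+1, (4|5)=+1; sign (−1)^0·+1^2·+1^-2 = +1.
|Ram(-11726, 11339)| = 2, even; anisotropic at {2, 29}.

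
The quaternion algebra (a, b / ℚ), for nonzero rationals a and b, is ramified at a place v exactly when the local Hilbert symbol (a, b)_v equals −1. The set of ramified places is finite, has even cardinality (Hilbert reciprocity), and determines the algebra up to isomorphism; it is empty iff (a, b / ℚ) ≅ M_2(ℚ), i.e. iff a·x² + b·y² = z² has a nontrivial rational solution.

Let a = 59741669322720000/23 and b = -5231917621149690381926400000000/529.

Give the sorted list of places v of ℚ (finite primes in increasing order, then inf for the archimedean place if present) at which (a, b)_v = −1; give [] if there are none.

Mod squares: a ≡ 40549, b ≡ -11. Check v ∈ {∞, 2, 3, 5, 7, 11, 23, 41, 43}.
v=∞: 40549 > 0 and -11 < 0  ⇒  (a,b)_∞ = +1.
v=2: v_2(a)=8, v_2(b)=22; units ≡ 5, 5 (mod 8); ε·ε+αω+βω = 0·0+8·1+22·1 ≡ 0  ⇒  (a,b)_2 = +1.
v=3: a=3^6·(≡1), b=3^8·(≡1) mod 3; (1|3)=+1, (1|3)=+1; (−1)^{6·8·1}·(+1)^8·(+1)^6 = +1.
v=11: a=11^2·(≡3), b=11^3·(≡2) mod 11; (3|11)=+1, (2|11)=-1; (−1)^{2·3·5}·(+1)^3·(-1)^2 = +1.
v=7: a=7^4·(≡6), b=7^6·(≡3) mod 7; (6|7)=-1, (3|7)=-1; (−1)^{4·6·3}·(-1)^6·(-1)^4 = +1.
v=43: a=43^1·(≡25), b=43^2·(≡30) mod 43; (25|43)=+1, (30|43)=-1; (−1)^{1·2·21}·(+1)^2·(-1)^1 = -1.
v=23: a=23^-1·(≡17), b=23^-2·(≡13) mod 23; (17|23)=-1, (13|23)=+1; (−1)^{-1·-2·11}·(-1)^-2·(+1)^-1 = +1.
v=41: a=41^1·(≡33), b=41^2·(≡13) mod 41; (33|41)=+1, (13|41)=-1; (−1)^{1·2·20}·(+1)^2·(-1)^1 = -1.
v=5: a=5^4·(≡4), b=5^8·(≡4) mod 5; (4|5)=+1, (4|5)=+1; (−1)^{4·8·2}·(+1)^8·(+1)^4 = +1.
|Ram(40549, -11)| = 2, even; anisotropic at {41, 43}.

[41, 43]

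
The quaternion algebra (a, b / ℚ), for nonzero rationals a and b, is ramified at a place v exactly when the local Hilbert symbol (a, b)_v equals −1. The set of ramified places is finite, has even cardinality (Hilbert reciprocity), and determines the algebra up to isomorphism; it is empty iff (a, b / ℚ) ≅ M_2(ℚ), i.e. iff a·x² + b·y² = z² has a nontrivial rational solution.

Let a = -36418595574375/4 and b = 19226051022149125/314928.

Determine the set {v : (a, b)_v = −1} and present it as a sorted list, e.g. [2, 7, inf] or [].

(a, b) ≡ (-132130959, 1121655) mod (ℚ^×)²; places V = {2, 3, 5, 7, 11, 19, 31, 37, 43, 47, ∞}.
(a,b)_37: α=1, u≡29; β=1, v≡21 (mod 37); (29|37)=-1, (21|37)=+1; sign (−1)^0·-1^1·+1^1 = -1.
(a,b)_∞: sgn(-132130959)=−, sgn(1121655)=+, so +1.
(a,b)_47: α=1, u≡34; β=1, v≡16 (mod 47); (34|47)=+1, (16|47)=+1; sign (−1)^1·+1^1·+1^1 = -1.
(a,b)_31: α=1, u≡25; β=2, v≡6 (mod 31); (25|31)=+1, (6|31)=-1; sign (−1)^0·+1^2·-1^1 = -1.
(a,b)_11: α=0, u≡2; β=2, v≡8 (mod 11); (2|11)=-1, (8|11)=-1; sign (−1)^0·-1^2·-1^0 = +1.
(a,b)_19: α=1, u≡9; β=2, v≡9 (mod 19); (9|19)=+1, (9|19)=+1; sign (−1)^0·+1^2·+1^1 = +1.
(a,b)_5: α=4, u≡4; β=3, v≡1 (mod 5); (4|5)=+1, (1|5)=+1; sign (−1)^0·+1^3·+1^4 = +1.
(a,b)_3: α=3, u≡1; β=-9, v≡1 (mod 3); (1|3)=+1, (1|3)=+1; sign (−1)^1·+1^-9·+1^3 = -1.
(a,b)_43: α=1, u≡9; β=1, v≡27 (mod 43); (9|43)=+1, (27|43)=-1; sign (−1)^1·+1^1·-1^1 = +1.
(a,b)_7: α=2, u≡5; β=2, v≡3 (mod 7); (5|7)=-1, (3|7)=-1; sign (−1)^0·-1^2·-1^2 = +1.
(a,b)_2: α=-2, β=-4; u≡1, v≡7 (mod 8); ε(u)ε(v)=0·1, αω(v)=-2·0, βω(u)=-4·0; sum ≡ 0  ⇒  +1.
(-132130959, 1121655 / ℚ) ramifies at {3, 31, 37, 47}: a division algebra.

[3, 31, 37, 47]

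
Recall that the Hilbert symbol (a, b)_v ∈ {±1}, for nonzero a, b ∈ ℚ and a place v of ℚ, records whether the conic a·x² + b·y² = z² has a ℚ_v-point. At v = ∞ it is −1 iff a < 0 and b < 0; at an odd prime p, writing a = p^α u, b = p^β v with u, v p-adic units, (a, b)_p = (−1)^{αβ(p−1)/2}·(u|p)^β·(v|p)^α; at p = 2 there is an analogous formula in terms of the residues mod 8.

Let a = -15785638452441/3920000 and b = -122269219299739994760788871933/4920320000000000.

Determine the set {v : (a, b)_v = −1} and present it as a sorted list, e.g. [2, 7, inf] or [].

(a, b) ≡ (-1015058, -26) mod (ℚ^×)²; places V = {2, 3, 5, 7, 11, 13, 29, 31, 37, 43, 47, ∞}.
(a,b)_∞: sgn(-1015058)=−, sgn(-26)=−, so -1.
(a,b)_2: α=-7, β=-19; u≡7, v≡3 (mod 8); ε(u)ε(v)=1·1, αω(v)=-7·1, βω(u)=-19·0; sum ≡ 0  ⇒  +1.
(a,b)_3: α=2, u≡1; β=14, v≡1 (mod 3); (1|3)=+1, (1|3)=+1; sign (−1)^0·+1^14·+1^2 = +1.
(a,b)_11: α=3, u≡4; β=4, v≡10 (mod 11); (4|11)=+1, (10|11)=-1; sign (−1)^0·+1^4·-1^3 = -1.
(a,b)_43: α=1, u≡36; β=2, v≡16 (mod 43); (36|43)=+1, (16|43)=+1; sign (−1)^0·+1^2·+1^1 = +1.
(a,b)_29: α=1, u≡7; β=2, v≡8 (mod 29); (7|29)=+1, (8|29)=-1; sign (−1)^0·+1^2·-1^1 = -1.
(a,b)_13: α=4, u≡11; β=5, v≡11 (mod 13); (11|13)=-1, (11|13)=-1; sign (−1)^0·-1^5·-1^4 = -1.
(a,b)_31: α=0, u≡21; β=-2, v≡7 (mod 31); (21|31)=-1, (7|31)=+1; sign (−1)^0·-1^-2·+1^0 = +1.
(a,b)_37: α=1, u≡18; β=2, v≡4 (mod 37); (18|37)=-1, (4|37)=+1; sign (−1)^0·-1^2·+1^1 = +1.
(a,b)_5: α=-4, u≡2; β=-10, v≡4 (mod 5); (2|5)=-1, (4|5)=+1; sign (−1)^0·-1^-10·+1^-4 = +1.
(a,b)_7: α=-2, u≡6; β=0, v≡2 (mod 7); (6|7)=-1, (2|7)=+1; sign (−1)^0·-1^0·+1^-2 = +1.
(a,b)_47: α=0, u≡42; β=2, v≡42 (mod 47); (42|47)=+1, (42|47)=+1; sign (−1)^0·+1^2·+1^0 = +1.
Ram(-1015058, -26) = {11, 13, 29, ∞}; no ℚ_11-point on the conic.

[11, 13, 29, inf]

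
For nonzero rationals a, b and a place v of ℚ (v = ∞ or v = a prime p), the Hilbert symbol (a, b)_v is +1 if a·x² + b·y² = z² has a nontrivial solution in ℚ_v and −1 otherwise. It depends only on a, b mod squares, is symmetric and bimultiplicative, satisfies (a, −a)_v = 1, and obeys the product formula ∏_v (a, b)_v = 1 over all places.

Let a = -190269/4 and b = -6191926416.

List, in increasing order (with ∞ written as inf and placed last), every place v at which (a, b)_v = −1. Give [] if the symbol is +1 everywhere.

[2, 23, 29, inf]

Mod squares: a ≡ -29, b ≡ -5681. Check v ∈ {∞, 2, 3, 13, 19, 23, 29}.
v=3: a=3^8·(≡1), b=3^4·(≡1) mod 3; (1|3)=+1, (1|3)=+1; (−1)^{8·4·1}·(+1)^4·(+1)^8 = +1.
v=19: a=19^0·(≡4), b=19^1·(≡5) mod 19; (4|19)=+1, (5|19)=+1; (−1)^{0·1·9}·(+1)^1·(+1)^0 = +1.
v=∞: -29 < 0 and -5681 < 0  ⇒  (a,b)_∞ = -1.
v=29: a=29^1·(≡20), b=29^2·(≡2) mod 29; (20|29)=+1, (2|29)=-1; (−1)^{1·2·14}·(+1)^2·(-1)^1 = -1.
v=13: a=13^0·(≡3), b=13^1·(≡2) mod 13; (3|13)=+1, (2|13)=-1; (−1)^{0·1·6}·(+1)^1·(-1)^0 = +1.
v=2: v_2(a)=-2, v_2(b)=4; units ≡ 3, 7 (mod 8); ε·ε+αω+βω = 1·1+-2·0+4·1 ≡ 1  ⇒  (a,b)_2 = -1.
v=23: a=23^0·(≡14), b=23^1·(≡3) mod 23; (14|23)=-1, (3|23)=+1; (−1)^{0·1·11}·(-1)^1·(+1)^0 = -1.
|Ram(-29, -5681)| = 4, even; anisotropic at {2, 23, 29, ∞}.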